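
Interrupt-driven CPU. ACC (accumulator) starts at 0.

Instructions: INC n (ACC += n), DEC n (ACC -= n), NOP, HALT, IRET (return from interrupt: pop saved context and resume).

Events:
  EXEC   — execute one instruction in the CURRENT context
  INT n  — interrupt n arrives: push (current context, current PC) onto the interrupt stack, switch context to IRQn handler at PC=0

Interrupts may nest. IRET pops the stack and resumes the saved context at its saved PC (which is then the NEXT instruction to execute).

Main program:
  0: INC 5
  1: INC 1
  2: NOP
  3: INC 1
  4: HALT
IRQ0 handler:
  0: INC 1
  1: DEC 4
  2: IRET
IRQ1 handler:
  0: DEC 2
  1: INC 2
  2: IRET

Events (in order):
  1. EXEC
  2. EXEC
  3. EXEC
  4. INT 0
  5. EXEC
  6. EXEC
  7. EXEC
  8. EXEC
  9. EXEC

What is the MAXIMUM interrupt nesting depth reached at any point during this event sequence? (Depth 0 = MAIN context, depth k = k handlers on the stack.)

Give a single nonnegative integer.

Event 1 (EXEC): [MAIN] PC=0: INC 5 -> ACC=5 [depth=0]
Event 2 (EXEC): [MAIN] PC=1: INC 1 -> ACC=6 [depth=0]
Event 3 (EXEC): [MAIN] PC=2: NOP [depth=0]
Event 4 (INT 0): INT 0 arrives: push (MAIN, PC=3), enter IRQ0 at PC=0 (depth now 1) [depth=1]
Event 5 (EXEC): [IRQ0] PC=0: INC 1 -> ACC=7 [depth=1]
Event 6 (EXEC): [IRQ0] PC=1: DEC 4 -> ACC=3 [depth=1]
Event 7 (EXEC): [IRQ0] PC=2: IRET -> resume MAIN at PC=3 (depth now 0) [depth=0]
Event 8 (EXEC): [MAIN] PC=3: INC 1 -> ACC=4 [depth=0]
Event 9 (EXEC): [MAIN] PC=4: HALT [depth=0]
Max depth observed: 1

Answer: 1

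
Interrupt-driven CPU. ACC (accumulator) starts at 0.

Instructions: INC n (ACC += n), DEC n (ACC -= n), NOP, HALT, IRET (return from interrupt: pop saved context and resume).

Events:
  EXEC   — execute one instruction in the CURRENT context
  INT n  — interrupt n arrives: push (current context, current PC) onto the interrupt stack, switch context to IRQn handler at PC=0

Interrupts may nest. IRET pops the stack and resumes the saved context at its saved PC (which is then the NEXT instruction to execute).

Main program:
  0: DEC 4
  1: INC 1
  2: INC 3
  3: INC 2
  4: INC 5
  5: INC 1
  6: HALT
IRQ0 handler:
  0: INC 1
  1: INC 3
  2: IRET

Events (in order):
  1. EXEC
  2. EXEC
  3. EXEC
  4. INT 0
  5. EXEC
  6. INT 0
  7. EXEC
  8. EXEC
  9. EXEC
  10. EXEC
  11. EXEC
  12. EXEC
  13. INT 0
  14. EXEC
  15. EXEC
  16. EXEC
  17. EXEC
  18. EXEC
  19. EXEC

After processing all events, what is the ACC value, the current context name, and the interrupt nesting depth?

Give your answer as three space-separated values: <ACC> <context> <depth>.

Answer: 20 MAIN 0

Derivation:
Event 1 (EXEC): [MAIN] PC=0: DEC 4 -> ACC=-4
Event 2 (EXEC): [MAIN] PC=1: INC 1 -> ACC=-3
Event 3 (EXEC): [MAIN] PC=2: INC 3 -> ACC=0
Event 4 (INT 0): INT 0 arrives: push (MAIN, PC=3), enter IRQ0 at PC=0 (depth now 1)
Event 5 (EXEC): [IRQ0] PC=0: INC 1 -> ACC=1
Event 6 (INT 0): INT 0 arrives: push (IRQ0, PC=1), enter IRQ0 at PC=0 (depth now 2)
Event 7 (EXEC): [IRQ0] PC=0: INC 1 -> ACC=2
Event 8 (EXEC): [IRQ0] PC=1: INC 3 -> ACC=5
Event 9 (EXEC): [IRQ0] PC=2: IRET -> resume IRQ0 at PC=1 (depth now 1)
Event 10 (EXEC): [IRQ0] PC=1: INC 3 -> ACC=8
Event 11 (EXEC): [IRQ0] PC=2: IRET -> resume MAIN at PC=3 (depth now 0)
Event 12 (EXEC): [MAIN] PC=3: INC 2 -> ACC=10
Event 13 (INT 0): INT 0 arrives: push (MAIN, PC=4), enter IRQ0 at PC=0 (depth now 1)
Event 14 (EXEC): [IRQ0] PC=0: INC 1 -> ACC=11
Event 15 (EXEC): [IRQ0] PC=1: INC 3 -> ACC=14
Event 16 (EXEC): [IRQ0] PC=2: IRET -> resume MAIN at PC=4 (depth now 0)
Event 17 (EXEC): [MAIN] PC=4: INC 5 -> ACC=19
Event 18 (EXEC): [MAIN] PC=5: INC 1 -> ACC=20
Event 19 (EXEC): [MAIN] PC=6: HALT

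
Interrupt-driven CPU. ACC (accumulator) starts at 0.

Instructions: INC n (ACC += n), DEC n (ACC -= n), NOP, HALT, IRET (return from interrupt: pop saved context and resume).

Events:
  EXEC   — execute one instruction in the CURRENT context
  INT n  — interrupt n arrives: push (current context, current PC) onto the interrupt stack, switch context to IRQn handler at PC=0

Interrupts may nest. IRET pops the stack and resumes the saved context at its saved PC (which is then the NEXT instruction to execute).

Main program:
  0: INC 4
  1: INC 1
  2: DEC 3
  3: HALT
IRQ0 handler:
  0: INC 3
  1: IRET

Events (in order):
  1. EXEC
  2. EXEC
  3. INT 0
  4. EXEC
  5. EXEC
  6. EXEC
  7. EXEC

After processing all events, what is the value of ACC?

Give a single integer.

Answer: 5

Derivation:
Event 1 (EXEC): [MAIN] PC=0: INC 4 -> ACC=4
Event 2 (EXEC): [MAIN] PC=1: INC 1 -> ACC=5
Event 3 (INT 0): INT 0 arrives: push (MAIN, PC=2), enter IRQ0 at PC=0 (depth now 1)
Event 4 (EXEC): [IRQ0] PC=0: INC 3 -> ACC=8
Event 5 (EXEC): [IRQ0] PC=1: IRET -> resume MAIN at PC=2 (depth now 0)
Event 6 (EXEC): [MAIN] PC=2: DEC 3 -> ACC=5
Event 7 (EXEC): [MAIN] PC=3: HALT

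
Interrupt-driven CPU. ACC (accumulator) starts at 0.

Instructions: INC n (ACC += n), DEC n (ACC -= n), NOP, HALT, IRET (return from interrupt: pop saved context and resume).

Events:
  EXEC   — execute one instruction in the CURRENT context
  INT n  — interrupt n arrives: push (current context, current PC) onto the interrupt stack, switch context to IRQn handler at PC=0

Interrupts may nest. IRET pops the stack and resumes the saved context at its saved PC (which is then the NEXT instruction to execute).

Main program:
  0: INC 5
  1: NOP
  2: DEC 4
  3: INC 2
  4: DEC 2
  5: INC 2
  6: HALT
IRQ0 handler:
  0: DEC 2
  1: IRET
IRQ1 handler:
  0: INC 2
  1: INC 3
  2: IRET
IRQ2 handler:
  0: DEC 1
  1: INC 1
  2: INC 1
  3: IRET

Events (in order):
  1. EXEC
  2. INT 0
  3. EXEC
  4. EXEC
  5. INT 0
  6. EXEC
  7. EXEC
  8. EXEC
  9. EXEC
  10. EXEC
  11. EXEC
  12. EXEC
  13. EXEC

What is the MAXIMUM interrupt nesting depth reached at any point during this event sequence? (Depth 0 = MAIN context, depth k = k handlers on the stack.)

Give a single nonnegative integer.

Answer: 1

Derivation:
Event 1 (EXEC): [MAIN] PC=0: INC 5 -> ACC=5 [depth=0]
Event 2 (INT 0): INT 0 arrives: push (MAIN, PC=1), enter IRQ0 at PC=0 (depth now 1) [depth=1]
Event 3 (EXEC): [IRQ0] PC=0: DEC 2 -> ACC=3 [depth=1]
Event 4 (EXEC): [IRQ0] PC=1: IRET -> resume MAIN at PC=1 (depth now 0) [depth=0]
Event 5 (INT 0): INT 0 arrives: push (MAIN, PC=1), enter IRQ0 at PC=0 (depth now 1) [depth=1]
Event 6 (EXEC): [IRQ0] PC=0: DEC 2 -> ACC=1 [depth=1]
Event 7 (EXEC): [IRQ0] PC=1: IRET -> resume MAIN at PC=1 (depth now 0) [depth=0]
Event 8 (EXEC): [MAIN] PC=1: NOP [depth=0]
Event 9 (EXEC): [MAIN] PC=2: DEC 4 -> ACC=-3 [depth=0]
Event 10 (EXEC): [MAIN] PC=3: INC 2 -> ACC=-1 [depth=0]
Event 11 (EXEC): [MAIN] PC=4: DEC 2 -> ACC=-3 [depth=0]
Event 12 (EXEC): [MAIN] PC=5: INC 2 -> ACC=-1 [depth=0]
Event 13 (EXEC): [MAIN] PC=6: HALT [depth=0]
Max depth observed: 1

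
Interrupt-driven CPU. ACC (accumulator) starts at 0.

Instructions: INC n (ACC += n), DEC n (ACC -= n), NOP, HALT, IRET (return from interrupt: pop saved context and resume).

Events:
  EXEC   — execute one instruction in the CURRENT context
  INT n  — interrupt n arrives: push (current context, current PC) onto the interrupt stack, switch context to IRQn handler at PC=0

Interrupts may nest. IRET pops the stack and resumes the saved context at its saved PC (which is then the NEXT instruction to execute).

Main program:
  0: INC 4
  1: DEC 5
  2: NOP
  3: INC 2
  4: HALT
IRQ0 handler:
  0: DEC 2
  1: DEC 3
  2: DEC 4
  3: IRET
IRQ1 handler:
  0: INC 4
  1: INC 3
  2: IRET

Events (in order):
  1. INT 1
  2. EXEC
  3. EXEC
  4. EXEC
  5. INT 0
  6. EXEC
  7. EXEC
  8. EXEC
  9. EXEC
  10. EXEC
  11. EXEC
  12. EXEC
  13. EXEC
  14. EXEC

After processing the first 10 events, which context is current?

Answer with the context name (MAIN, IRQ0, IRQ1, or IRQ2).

Answer: MAIN

Derivation:
Event 1 (INT 1): INT 1 arrives: push (MAIN, PC=0), enter IRQ1 at PC=0 (depth now 1)
Event 2 (EXEC): [IRQ1] PC=0: INC 4 -> ACC=4
Event 3 (EXEC): [IRQ1] PC=1: INC 3 -> ACC=7
Event 4 (EXEC): [IRQ1] PC=2: IRET -> resume MAIN at PC=0 (depth now 0)
Event 5 (INT 0): INT 0 arrives: push (MAIN, PC=0), enter IRQ0 at PC=0 (depth now 1)
Event 6 (EXEC): [IRQ0] PC=0: DEC 2 -> ACC=5
Event 7 (EXEC): [IRQ0] PC=1: DEC 3 -> ACC=2
Event 8 (EXEC): [IRQ0] PC=2: DEC 4 -> ACC=-2
Event 9 (EXEC): [IRQ0] PC=3: IRET -> resume MAIN at PC=0 (depth now 0)
Event 10 (EXEC): [MAIN] PC=0: INC 4 -> ACC=2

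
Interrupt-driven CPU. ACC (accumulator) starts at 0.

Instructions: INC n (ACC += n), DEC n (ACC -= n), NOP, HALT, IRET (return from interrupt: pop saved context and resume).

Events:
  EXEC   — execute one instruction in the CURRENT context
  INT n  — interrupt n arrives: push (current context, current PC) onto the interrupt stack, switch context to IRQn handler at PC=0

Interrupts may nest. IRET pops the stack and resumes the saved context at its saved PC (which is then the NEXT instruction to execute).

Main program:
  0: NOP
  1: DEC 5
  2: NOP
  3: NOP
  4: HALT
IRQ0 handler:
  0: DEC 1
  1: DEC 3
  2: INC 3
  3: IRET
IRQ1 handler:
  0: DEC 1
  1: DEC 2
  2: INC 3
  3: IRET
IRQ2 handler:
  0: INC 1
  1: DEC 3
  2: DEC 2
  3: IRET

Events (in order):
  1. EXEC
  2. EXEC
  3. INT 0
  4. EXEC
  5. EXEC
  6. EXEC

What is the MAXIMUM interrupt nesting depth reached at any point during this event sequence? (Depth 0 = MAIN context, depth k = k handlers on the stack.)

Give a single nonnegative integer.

Answer: 1

Derivation:
Event 1 (EXEC): [MAIN] PC=0: NOP [depth=0]
Event 2 (EXEC): [MAIN] PC=1: DEC 5 -> ACC=-5 [depth=0]
Event 3 (INT 0): INT 0 arrives: push (MAIN, PC=2), enter IRQ0 at PC=0 (depth now 1) [depth=1]
Event 4 (EXEC): [IRQ0] PC=0: DEC 1 -> ACC=-6 [depth=1]
Event 5 (EXEC): [IRQ0] PC=1: DEC 3 -> ACC=-9 [depth=1]
Event 6 (EXEC): [IRQ0] PC=2: INC 3 -> ACC=-6 [depth=1]
Max depth observed: 1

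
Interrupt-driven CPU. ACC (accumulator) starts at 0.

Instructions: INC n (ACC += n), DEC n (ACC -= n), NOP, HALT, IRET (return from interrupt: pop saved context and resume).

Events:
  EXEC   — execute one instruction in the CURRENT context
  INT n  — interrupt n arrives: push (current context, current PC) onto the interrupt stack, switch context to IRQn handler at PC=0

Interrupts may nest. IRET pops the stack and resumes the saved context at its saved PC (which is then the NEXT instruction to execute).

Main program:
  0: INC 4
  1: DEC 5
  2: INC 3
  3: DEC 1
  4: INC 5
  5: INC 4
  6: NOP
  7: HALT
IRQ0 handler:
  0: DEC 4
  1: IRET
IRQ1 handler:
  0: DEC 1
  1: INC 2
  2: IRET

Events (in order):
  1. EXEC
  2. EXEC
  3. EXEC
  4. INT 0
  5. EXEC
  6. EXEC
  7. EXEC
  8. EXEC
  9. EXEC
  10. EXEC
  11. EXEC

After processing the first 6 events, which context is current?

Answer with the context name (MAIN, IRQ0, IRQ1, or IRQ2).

Event 1 (EXEC): [MAIN] PC=0: INC 4 -> ACC=4
Event 2 (EXEC): [MAIN] PC=1: DEC 5 -> ACC=-1
Event 3 (EXEC): [MAIN] PC=2: INC 3 -> ACC=2
Event 4 (INT 0): INT 0 arrives: push (MAIN, PC=3), enter IRQ0 at PC=0 (depth now 1)
Event 5 (EXEC): [IRQ0] PC=0: DEC 4 -> ACC=-2
Event 6 (EXEC): [IRQ0] PC=1: IRET -> resume MAIN at PC=3 (depth now 0)

Answer: MAIN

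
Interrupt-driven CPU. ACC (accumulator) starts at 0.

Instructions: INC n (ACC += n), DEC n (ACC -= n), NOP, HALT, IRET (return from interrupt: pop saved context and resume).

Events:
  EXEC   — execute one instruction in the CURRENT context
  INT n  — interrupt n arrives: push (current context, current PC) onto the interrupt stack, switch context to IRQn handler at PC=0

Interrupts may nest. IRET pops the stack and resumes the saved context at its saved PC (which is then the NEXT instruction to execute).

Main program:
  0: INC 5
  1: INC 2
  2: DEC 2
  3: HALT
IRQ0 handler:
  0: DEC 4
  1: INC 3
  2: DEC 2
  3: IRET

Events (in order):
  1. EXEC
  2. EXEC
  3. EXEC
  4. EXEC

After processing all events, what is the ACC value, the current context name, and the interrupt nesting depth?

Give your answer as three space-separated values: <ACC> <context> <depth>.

Answer: 5 MAIN 0

Derivation:
Event 1 (EXEC): [MAIN] PC=0: INC 5 -> ACC=5
Event 2 (EXEC): [MAIN] PC=1: INC 2 -> ACC=7
Event 3 (EXEC): [MAIN] PC=2: DEC 2 -> ACC=5
Event 4 (EXEC): [MAIN] PC=3: HALT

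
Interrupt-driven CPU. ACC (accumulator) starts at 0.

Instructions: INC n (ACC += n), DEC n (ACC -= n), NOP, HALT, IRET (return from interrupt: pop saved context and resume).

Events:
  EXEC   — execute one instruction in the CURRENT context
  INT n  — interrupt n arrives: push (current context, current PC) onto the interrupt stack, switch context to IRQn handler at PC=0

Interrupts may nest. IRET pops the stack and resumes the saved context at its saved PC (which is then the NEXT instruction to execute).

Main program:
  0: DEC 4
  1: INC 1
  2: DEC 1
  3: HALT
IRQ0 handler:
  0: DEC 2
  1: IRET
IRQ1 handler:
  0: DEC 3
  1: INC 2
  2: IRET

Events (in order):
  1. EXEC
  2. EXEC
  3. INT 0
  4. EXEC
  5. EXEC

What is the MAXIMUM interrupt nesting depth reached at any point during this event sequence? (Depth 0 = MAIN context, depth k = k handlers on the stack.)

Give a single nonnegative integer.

Event 1 (EXEC): [MAIN] PC=0: DEC 4 -> ACC=-4 [depth=0]
Event 2 (EXEC): [MAIN] PC=1: INC 1 -> ACC=-3 [depth=0]
Event 3 (INT 0): INT 0 arrives: push (MAIN, PC=2), enter IRQ0 at PC=0 (depth now 1) [depth=1]
Event 4 (EXEC): [IRQ0] PC=0: DEC 2 -> ACC=-5 [depth=1]
Event 5 (EXEC): [IRQ0] PC=1: IRET -> resume MAIN at PC=2 (depth now 0) [depth=0]
Max depth observed: 1

Answer: 1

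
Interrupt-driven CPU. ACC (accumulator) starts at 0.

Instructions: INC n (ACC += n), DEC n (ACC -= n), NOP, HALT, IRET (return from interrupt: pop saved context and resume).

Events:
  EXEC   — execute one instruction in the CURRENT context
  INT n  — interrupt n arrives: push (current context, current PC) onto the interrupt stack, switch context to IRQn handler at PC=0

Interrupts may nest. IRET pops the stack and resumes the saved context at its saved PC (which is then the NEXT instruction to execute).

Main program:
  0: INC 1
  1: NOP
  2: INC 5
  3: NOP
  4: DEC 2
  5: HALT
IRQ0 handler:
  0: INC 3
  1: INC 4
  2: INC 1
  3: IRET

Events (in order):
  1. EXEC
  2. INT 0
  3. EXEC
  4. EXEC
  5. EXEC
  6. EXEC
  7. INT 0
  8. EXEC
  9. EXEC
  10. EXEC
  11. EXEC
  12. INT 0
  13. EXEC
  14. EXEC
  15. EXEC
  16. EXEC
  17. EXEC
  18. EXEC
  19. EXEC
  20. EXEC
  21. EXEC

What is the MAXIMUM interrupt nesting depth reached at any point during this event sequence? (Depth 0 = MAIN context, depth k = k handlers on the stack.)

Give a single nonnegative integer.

Event 1 (EXEC): [MAIN] PC=0: INC 1 -> ACC=1 [depth=0]
Event 2 (INT 0): INT 0 arrives: push (MAIN, PC=1), enter IRQ0 at PC=0 (depth now 1) [depth=1]
Event 3 (EXEC): [IRQ0] PC=0: INC 3 -> ACC=4 [depth=1]
Event 4 (EXEC): [IRQ0] PC=1: INC 4 -> ACC=8 [depth=1]
Event 5 (EXEC): [IRQ0] PC=2: INC 1 -> ACC=9 [depth=1]
Event 6 (EXEC): [IRQ0] PC=3: IRET -> resume MAIN at PC=1 (depth now 0) [depth=0]
Event 7 (INT 0): INT 0 arrives: push (MAIN, PC=1), enter IRQ0 at PC=0 (depth now 1) [depth=1]
Event 8 (EXEC): [IRQ0] PC=0: INC 3 -> ACC=12 [depth=1]
Event 9 (EXEC): [IRQ0] PC=1: INC 4 -> ACC=16 [depth=1]
Event 10 (EXEC): [IRQ0] PC=2: INC 1 -> ACC=17 [depth=1]
Event 11 (EXEC): [IRQ0] PC=3: IRET -> resume MAIN at PC=1 (depth now 0) [depth=0]
Event 12 (INT 0): INT 0 arrives: push (MAIN, PC=1), enter IRQ0 at PC=0 (depth now 1) [depth=1]
Event 13 (EXEC): [IRQ0] PC=0: INC 3 -> ACC=20 [depth=1]
Event 14 (EXEC): [IRQ0] PC=1: INC 4 -> ACC=24 [depth=1]
Event 15 (EXEC): [IRQ0] PC=2: INC 1 -> ACC=25 [depth=1]
Event 16 (EXEC): [IRQ0] PC=3: IRET -> resume MAIN at PC=1 (depth now 0) [depth=0]
Event 17 (EXEC): [MAIN] PC=1: NOP [depth=0]
Event 18 (EXEC): [MAIN] PC=2: INC 5 -> ACC=30 [depth=0]
Event 19 (EXEC): [MAIN] PC=3: NOP [depth=0]
Event 20 (EXEC): [MAIN] PC=4: DEC 2 -> ACC=28 [depth=0]
Event 21 (EXEC): [MAIN] PC=5: HALT [depth=0]
Max depth observed: 1

Answer: 1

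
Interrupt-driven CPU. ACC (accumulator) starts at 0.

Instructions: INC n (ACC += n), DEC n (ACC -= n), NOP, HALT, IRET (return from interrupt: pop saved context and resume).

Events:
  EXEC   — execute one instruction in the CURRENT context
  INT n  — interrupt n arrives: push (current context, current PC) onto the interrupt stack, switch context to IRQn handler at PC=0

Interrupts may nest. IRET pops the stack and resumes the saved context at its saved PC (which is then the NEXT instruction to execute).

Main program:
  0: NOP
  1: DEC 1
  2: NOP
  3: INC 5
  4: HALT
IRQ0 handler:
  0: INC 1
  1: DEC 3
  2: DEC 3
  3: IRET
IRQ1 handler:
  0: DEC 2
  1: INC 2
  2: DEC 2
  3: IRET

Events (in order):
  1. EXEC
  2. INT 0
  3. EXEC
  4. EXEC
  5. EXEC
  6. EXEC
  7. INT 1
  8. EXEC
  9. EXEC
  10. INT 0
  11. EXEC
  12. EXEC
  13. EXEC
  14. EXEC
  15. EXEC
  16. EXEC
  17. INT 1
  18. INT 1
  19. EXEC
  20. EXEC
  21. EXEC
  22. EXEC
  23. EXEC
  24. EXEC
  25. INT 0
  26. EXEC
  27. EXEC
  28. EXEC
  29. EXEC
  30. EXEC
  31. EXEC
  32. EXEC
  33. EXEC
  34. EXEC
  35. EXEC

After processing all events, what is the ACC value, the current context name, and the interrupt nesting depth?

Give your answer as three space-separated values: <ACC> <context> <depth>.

Answer: -17 MAIN 0

Derivation:
Event 1 (EXEC): [MAIN] PC=0: NOP
Event 2 (INT 0): INT 0 arrives: push (MAIN, PC=1), enter IRQ0 at PC=0 (depth now 1)
Event 3 (EXEC): [IRQ0] PC=0: INC 1 -> ACC=1
Event 4 (EXEC): [IRQ0] PC=1: DEC 3 -> ACC=-2
Event 5 (EXEC): [IRQ0] PC=2: DEC 3 -> ACC=-5
Event 6 (EXEC): [IRQ0] PC=3: IRET -> resume MAIN at PC=1 (depth now 0)
Event 7 (INT 1): INT 1 arrives: push (MAIN, PC=1), enter IRQ1 at PC=0 (depth now 1)
Event 8 (EXEC): [IRQ1] PC=0: DEC 2 -> ACC=-7
Event 9 (EXEC): [IRQ1] PC=1: INC 2 -> ACC=-5
Event 10 (INT 0): INT 0 arrives: push (IRQ1, PC=2), enter IRQ0 at PC=0 (depth now 2)
Event 11 (EXEC): [IRQ0] PC=0: INC 1 -> ACC=-4
Event 12 (EXEC): [IRQ0] PC=1: DEC 3 -> ACC=-7
Event 13 (EXEC): [IRQ0] PC=2: DEC 3 -> ACC=-10
Event 14 (EXEC): [IRQ0] PC=3: IRET -> resume IRQ1 at PC=2 (depth now 1)
Event 15 (EXEC): [IRQ1] PC=2: DEC 2 -> ACC=-12
Event 16 (EXEC): [IRQ1] PC=3: IRET -> resume MAIN at PC=1 (depth now 0)
Event 17 (INT 1): INT 1 arrives: push (MAIN, PC=1), enter IRQ1 at PC=0 (depth now 1)
Event 18 (INT 1): INT 1 arrives: push (IRQ1, PC=0), enter IRQ1 at PC=0 (depth now 2)
Event 19 (EXEC): [IRQ1] PC=0: DEC 2 -> ACC=-14
Event 20 (EXEC): [IRQ1] PC=1: INC 2 -> ACC=-12
Event 21 (EXEC): [IRQ1] PC=2: DEC 2 -> ACC=-14
Event 22 (EXEC): [IRQ1] PC=3: IRET -> resume IRQ1 at PC=0 (depth now 1)
Event 23 (EXEC): [IRQ1] PC=0: DEC 2 -> ACC=-16
Event 24 (EXEC): [IRQ1] PC=1: INC 2 -> ACC=-14
Event 25 (INT 0): INT 0 arrives: push (IRQ1, PC=2), enter IRQ0 at PC=0 (depth now 2)
Event 26 (EXEC): [IRQ0] PC=0: INC 1 -> ACC=-13
Event 27 (EXEC): [IRQ0] PC=1: DEC 3 -> ACC=-16
Event 28 (EXEC): [IRQ0] PC=2: DEC 3 -> ACC=-19
Event 29 (EXEC): [IRQ0] PC=3: IRET -> resume IRQ1 at PC=2 (depth now 1)
Event 30 (EXEC): [IRQ1] PC=2: DEC 2 -> ACC=-21
Event 31 (EXEC): [IRQ1] PC=3: IRET -> resume MAIN at PC=1 (depth now 0)
Event 32 (EXEC): [MAIN] PC=1: DEC 1 -> ACC=-22
Event 33 (EXEC): [MAIN] PC=2: NOP
Event 34 (EXEC): [MAIN] PC=3: INC 5 -> ACC=-17
Event 35 (EXEC): [MAIN] PC=4: HALT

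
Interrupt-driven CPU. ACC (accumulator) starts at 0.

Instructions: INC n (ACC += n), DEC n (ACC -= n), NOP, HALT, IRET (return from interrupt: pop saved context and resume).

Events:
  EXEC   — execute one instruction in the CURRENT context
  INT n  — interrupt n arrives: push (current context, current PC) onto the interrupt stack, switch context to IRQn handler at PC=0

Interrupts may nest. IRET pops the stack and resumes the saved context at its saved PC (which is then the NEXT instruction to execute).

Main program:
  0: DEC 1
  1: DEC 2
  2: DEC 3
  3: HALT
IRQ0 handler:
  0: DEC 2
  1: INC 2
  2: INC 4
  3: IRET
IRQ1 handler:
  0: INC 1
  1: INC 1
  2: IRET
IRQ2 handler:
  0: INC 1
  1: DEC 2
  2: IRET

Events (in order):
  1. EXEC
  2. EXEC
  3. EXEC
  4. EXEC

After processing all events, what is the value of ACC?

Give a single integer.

Answer: -6

Derivation:
Event 1 (EXEC): [MAIN] PC=0: DEC 1 -> ACC=-1
Event 2 (EXEC): [MAIN] PC=1: DEC 2 -> ACC=-3
Event 3 (EXEC): [MAIN] PC=2: DEC 3 -> ACC=-6
Event 4 (EXEC): [MAIN] PC=3: HALT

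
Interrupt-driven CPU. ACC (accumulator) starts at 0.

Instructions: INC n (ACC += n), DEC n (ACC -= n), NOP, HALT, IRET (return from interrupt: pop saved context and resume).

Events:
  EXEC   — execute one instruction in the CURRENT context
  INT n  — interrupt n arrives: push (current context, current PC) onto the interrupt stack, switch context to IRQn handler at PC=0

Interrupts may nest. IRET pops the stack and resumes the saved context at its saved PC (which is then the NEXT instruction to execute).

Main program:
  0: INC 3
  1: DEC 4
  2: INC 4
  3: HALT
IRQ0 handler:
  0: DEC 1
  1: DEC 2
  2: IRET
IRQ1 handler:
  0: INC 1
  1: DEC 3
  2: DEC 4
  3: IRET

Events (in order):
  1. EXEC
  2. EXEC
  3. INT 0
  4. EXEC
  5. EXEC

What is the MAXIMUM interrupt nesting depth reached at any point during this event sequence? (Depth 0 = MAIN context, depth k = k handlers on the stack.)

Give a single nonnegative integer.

Answer: 1

Derivation:
Event 1 (EXEC): [MAIN] PC=0: INC 3 -> ACC=3 [depth=0]
Event 2 (EXEC): [MAIN] PC=1: DEC 4 -> ACC=-1 [depth=0]
Event 3 (INT 0): INT 0 arrives: push (MAIN, PC=2), enter IRQ0 at PC=0 (depth now 1) [depth=1]
Event 4 (EXEC): [IRQ0] PC=0: DEC 1 -> ACC=-2 [depth=1]
Event 5 (EXEC): [IRQ0] PC=1: DEC 2 -> ACC=-4 [depth=1]
Max depth observed: 1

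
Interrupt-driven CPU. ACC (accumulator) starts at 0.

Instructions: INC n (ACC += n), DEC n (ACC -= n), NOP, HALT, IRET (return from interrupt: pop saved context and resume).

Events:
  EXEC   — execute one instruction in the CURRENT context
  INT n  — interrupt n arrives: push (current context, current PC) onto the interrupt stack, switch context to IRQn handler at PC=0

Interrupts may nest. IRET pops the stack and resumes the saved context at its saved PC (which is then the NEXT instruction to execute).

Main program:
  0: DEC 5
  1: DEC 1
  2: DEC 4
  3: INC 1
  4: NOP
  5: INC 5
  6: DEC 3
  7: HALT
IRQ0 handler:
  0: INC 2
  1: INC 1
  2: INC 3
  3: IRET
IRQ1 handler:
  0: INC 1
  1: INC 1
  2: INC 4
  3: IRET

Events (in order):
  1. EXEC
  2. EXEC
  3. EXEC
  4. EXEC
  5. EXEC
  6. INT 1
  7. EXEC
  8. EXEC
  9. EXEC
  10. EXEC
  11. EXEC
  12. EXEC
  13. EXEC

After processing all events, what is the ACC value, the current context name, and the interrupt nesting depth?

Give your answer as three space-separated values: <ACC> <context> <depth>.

Answer: -1 MAIN 0

Derivation:
Event 1 (EXEC): [MAIN] PC=0: DEC 5 -> ACC=-5
Event 2 (EXEC): [MAIN] PC=1: DEC 1 -> ACC=-6
Event 3 (EXEC): [MAIN] PC=2: DEC 4 -> ACC=-10
Event 4 (EXEC): [MAIN] PC=3: INC 1 -> ACC=-9
Event 5 (EXEC): [MAIN] PC=4: NOP
Event 6 (INT 1): INT 1 arrives: push (MAIN, PC=5), enter IRQ1 at PC=0 (depth now 1)
Event 7 (EXEC): [IRQ1] PC=0: INC 1 -> ACC=-8
Event 8 (EXEC): [IRQ1] PC=1: INC 1 -> ACC=-7
Event 9 (EXEC): [IRQ1] PC=2: INC 4 -> ACC=-3
Event 10 (EXEC): [IRQ1] PC=3: IRET -> resume MAIN at PC=5 (depth now 0)
Event 11 (EXEC): [MAIN] PC=5: INC 5 -> ACC=2
Event 12 (EXEC): [MAIN] PC=6: DEC 3 -> ACC=-1
Event 13 (EXEC): [MAIN] PC=7: HALT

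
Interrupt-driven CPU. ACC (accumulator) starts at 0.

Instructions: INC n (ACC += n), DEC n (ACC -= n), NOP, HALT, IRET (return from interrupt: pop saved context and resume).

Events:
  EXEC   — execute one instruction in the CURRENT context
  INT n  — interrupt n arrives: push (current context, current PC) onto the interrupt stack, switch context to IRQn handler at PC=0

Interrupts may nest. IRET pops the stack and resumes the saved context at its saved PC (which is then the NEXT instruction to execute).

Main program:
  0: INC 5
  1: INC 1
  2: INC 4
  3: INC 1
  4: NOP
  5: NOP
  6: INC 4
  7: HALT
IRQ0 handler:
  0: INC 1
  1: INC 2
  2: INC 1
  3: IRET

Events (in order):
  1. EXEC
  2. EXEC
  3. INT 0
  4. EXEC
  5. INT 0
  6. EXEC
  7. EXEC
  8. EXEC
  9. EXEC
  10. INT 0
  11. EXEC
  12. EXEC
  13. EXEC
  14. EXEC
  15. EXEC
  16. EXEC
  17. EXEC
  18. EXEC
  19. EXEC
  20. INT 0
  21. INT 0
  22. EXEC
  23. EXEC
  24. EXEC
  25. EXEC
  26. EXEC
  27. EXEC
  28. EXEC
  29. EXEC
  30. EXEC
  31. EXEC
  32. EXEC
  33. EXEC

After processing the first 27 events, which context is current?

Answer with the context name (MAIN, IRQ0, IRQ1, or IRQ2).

Answer: IRQ0

Derivation:
Event 1 (EXEC): [MAIN] PC=0: INC 5 -> ACC=5
Event 2 (EXEC): [MAIN] PC=1: INC 1 -> ACC=6
Event 3 (INT 0): INT 0 arrives: push (MAIN, PC=2), enter IRQ0 at PC=0 (depth now 1)
Event 4 (EXEC): [IRQ0] PC=0: INC 1 -> ACC=7
Event 5 (INT 0): INT 0 arrives: push (IRQ0, PC=1), enter IRQ0 at PC=0 (depth now 2)
Event 6 (EXEC): [IRQ0] PC=0: INC 1 -> ACC=8
Event 7 (EXEC): [IRQ0] PC=1: INC 2 -> ACC=10
Event 8 (EXEC): [IRQ0] PC=2: INC 1 -> ACC=11
Event 9 (EXEC): [IRQ0] PC=3: IRET -> resume IRQ0 at PC=1 (depth now 1)
Event 10 (INT 0): INT 0 arrives: push (IRQ0, PC=1), enter IRQ0 at PC=0 (depth now 2)
Event 11 (EXEC): [IRQ0] PC=0: INC 1 -> ACC=12
Event 12 (EXEC): [IRQ0] PC=1: INC 2 -> ACC=14
Event 13 (EXEC): [IRQ0] PC=2: INC 1 -> ACC=15
Event 14 (EXEC): [IRQ0] PC=3: IRET -> resume IRQ0 at PC=1 (depth now 1)
Event 15 (EXEC): [IRQ0] PC=1: INC 2 -> ACC=17
Event 16 (EXEC): [IRQ0] PC=2: INC 1 -> ACC=18
Event 17 (EXEC): [IRQ0] PC=3: IRET -> resume MAIN at PC=2 (depth now 0)
Event 18 (EXEC): [MAIN] PC=2: INC 4 -> ACC=22
Event 19 (EXEC): [MAIN] PC=3: INC 1 -> ACC=23
Event 20 (INT 0): INT 0 arrives: push (MAIN, PC=4), enter IRQ0 at PC=0 (depth now 1)
Event 21 (INT 0): INT 0 arrives: push (IRQ0, PC=0), enter IRQ0 at PC=0 (depth now 2)
Event 22 (EXEC): [IRQ0] PC=0: INC 1 -> ACC=24
Event 23 (EXEC): [IRQ0] PC=1: INC 2 -> ACC=26
Event 24 (EXEC): [IRQ0] PC=2: INC 1 -> ACC=27
Event 25 (EXEC): [IRQ0] PC=3: IRET -> resume IRQ0 at PC=0 (depth now 1)
Event 26 (EXEC): [IRQ0] PC=0: INC 1 -> ACC=28
Event 27 (EXEC): [IRQ0] PC=1: INC 2 -> ACC=30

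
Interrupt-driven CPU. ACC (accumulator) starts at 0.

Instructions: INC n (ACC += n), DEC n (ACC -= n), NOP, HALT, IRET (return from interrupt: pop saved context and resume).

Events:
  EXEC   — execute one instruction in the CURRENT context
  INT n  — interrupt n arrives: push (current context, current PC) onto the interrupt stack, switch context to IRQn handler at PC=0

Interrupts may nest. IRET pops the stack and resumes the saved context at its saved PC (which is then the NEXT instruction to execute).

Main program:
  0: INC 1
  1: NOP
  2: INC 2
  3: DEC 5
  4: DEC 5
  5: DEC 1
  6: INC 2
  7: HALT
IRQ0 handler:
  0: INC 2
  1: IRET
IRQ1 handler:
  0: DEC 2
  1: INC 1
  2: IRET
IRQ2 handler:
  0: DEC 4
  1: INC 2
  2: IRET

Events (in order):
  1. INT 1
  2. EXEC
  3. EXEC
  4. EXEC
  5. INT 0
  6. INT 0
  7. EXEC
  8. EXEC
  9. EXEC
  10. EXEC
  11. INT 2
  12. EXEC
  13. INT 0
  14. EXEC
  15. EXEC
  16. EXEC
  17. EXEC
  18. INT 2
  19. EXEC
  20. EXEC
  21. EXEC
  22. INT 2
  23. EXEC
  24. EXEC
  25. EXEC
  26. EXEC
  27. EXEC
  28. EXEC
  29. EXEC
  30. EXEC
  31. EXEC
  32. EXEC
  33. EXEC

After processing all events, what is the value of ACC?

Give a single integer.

Answer: -7

Derivation:
Event 1 (INT 1): INT 1 arrives: push (MAIN, PC=0), enter IRQ1 at PC=0 (depth now 1)
Event 2 (EXEC): [IRQ1] PC=0: DEC 2 -> ACC=-2
Event 3 (EXEC): [IRQ1] PC=1: INC 1 -> ACC=-1
Event 4 (EXEC): [IRQ1] PC=2: IRET -> resume MAIN at PC=0 (depth now 0)
Event 5 (INT 0): INT 0 arrives: push (MAIN, PC=0), enter IRQ0 at PC=0 (depth now 1)
Event 6 (INT 0): INT 0 arrives: push (IRQ0, PC=0), enter IRQ0 at PC=0 (depth now 2)
Event 7 (EXEC): [IRQ0] PC=0: INC 2 -> ACC=1
Event 8 (EXEC): [IRQ0] PC=1: IRET -> resume IRQ0 at PC=0 (depth now 1)
Event 9 (EXEC): [IRQ0] PC=0: INC 2 -> ACC=3
Event 10 (EXEC): [IRQ0] PC=1: IRET -> resume MAIN at PC=0 (depth now 0)
Event 11 (INT 2): INT 2 arrives: push (MAIN, PC=0), enter IRQ2 at PC=0 (depth now 1)
Event 12 (EXEC): [IRQ2] PC=0: DEC 4 -> ACC=-1
Event 13 (INT 0): INT 0 arrives: push (IRQ2, PC=1), enter IRQ0 at PC=0 (depth now 2)
Event 14 (EXEC): [IRQ0] PC=0: INC 2 -> ACC=1
Event 15 (EXEC): [IRQ0] PC=1: IRET -> resume IRQ2 at PC=1 (depth now 1)
Event 16 (EXEC): [IRQ2] PC=1: INC 2 -> ACC=3
Event 17 (EXEC): [IRQ2] PC=2: IRET -> resume MAIN at PC=0 (depth now 0)
Event 18 (INT 2): INT 2 arrives: push (MAIN, PC=0), enter IRQ2 at PC=0 (depth now 1)
Event 19 (EXEC): [IRQ2] PC=0: DEC 4 -> ACC=-1
Event 20 (EXEC): [IRQ2] PC=1: INC 2 -> ACC=1
Event 21 (EXEC): [IRQ2] PC=2: IRET -> resume MAIN at PC=0 (depth now 0)
Event 22 (INT 2): INT 2 arrives: push (MAIN, PC=0), enter IRQ2 at PC=0 (depth now 1)
Event 23 (EXEC): [IRQ2] PC=0: DEC 4 -> ACC=-3
Event 24 (EXEC): [IRQ2] PC=1: INC 2 -> ACC=-1
Event 25 (EXEC): [IRQ2] PC=2: IRET -> resume MAIN at PC=0 (depth now 0)
Event 26 (EXEC): [MAIN] PC=0: INC 1 -> ACC=0
Event 27 (EXEC): [MAIN] PC=1: NOP
Event 28 (EXEC): [MAIN] PC=2: INC 2 -> ACC=2
Event 29 (EXEC): [MAIN] PC=3: DEC 5 -> ACC=-3
Event 30 (EXEC): [MAIN] PC=4: DEC 5 -> ACC=-8
Event 31 (EXEC): [MAIN] PC=5: DEC 1 -> ACC=-9
Event 32 (EXEC): [MAIN] PC=6: INC 2 -> ACC=-7
Event 33 (EXEC): [MAIN] PC=7: HALT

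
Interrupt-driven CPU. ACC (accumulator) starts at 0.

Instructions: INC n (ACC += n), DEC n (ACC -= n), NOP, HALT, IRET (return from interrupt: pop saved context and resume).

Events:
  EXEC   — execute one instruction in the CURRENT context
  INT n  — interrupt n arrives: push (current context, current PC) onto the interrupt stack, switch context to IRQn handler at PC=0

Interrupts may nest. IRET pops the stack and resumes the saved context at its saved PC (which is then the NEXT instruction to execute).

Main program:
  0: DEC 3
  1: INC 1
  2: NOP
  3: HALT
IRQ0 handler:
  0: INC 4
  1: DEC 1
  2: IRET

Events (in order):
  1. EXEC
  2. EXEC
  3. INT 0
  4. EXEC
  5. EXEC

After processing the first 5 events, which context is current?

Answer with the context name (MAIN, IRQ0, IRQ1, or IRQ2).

Answer: IRQ0

Derivation:
Event 1 (EXEC): [MAIN] PC=0: DEC 3 -> ACC=-3
Event 2 (EXEC): [MAIN] PC=1: INC 1 -> ACC=-2
Event 3 (INT 0): INT 0 arrives: push (MAIN, PC=2), enter IRQ0 at PC=0 (depth now 1)
Event 4 (EXEC): [IRQ0] PC=0: INC 4 -> ACC=2
Event 5 (EXEC): [IRQ0] PC=1: DEC 1 -> ACC=1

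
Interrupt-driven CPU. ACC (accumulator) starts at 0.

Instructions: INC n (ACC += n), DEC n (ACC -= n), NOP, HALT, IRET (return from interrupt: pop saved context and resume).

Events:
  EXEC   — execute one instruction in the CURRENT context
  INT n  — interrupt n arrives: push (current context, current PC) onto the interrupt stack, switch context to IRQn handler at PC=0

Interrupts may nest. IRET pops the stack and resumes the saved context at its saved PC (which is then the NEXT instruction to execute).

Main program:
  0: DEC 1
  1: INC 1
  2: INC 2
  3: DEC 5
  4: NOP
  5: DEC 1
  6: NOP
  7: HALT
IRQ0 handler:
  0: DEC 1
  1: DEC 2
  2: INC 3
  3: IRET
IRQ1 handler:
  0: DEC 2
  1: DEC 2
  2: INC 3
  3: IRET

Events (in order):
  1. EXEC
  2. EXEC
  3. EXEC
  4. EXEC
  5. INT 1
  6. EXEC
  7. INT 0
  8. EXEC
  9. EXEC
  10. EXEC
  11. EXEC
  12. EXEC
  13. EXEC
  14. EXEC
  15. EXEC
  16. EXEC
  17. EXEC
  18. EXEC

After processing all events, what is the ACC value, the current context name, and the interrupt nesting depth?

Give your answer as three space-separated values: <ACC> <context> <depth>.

Event 1 (EXEC): [MAIN] PC=0: DEC 1 -> ACC=-1
Event 2 (EXEC): [MAIN] PC=1: INC 1 -> ACC=0
Event 3 (EXEC): [MAIN] PC=2: INC 2 -> ACC=2
Event 4 (EXEC): [MAIN] PC=3: DEC 5 -> ACC=-3
Event 5 (INT 1): INT 1 arrives: push (MAIN, PC=4), enter IRQ1 at PC=0 (depth now 1)
Event 6 (EXEC): [IRQ1] PC=0: DEC 2 -> ACC=-5
Event 7 (INT 0): INT 0 arrives: push (IRQ1, PC=1), enter IRQ0 at PC=0 (depth now 2)
Event 8 (EXEC): [IRQ0] PC=0: DEC 1 -> ACC=-6
Event 9 (EXEC): [IRQ0] PC=1: DEC 2 -> ACC=-8
Event 10 (EXEC): [IRQ0] PC=2: INC 3 -> ACC=-5
Event 11 (EXEC): [IRQ0] PC=3: IRET -> resume IRQ1 at PC=1 (depth now 1)
Event 12 (EXEC): [IRQ1] PC=1: DEC 2 -> ACC=-7
Event 13 (EXEC): [IRQ1] PC=2: INC 3 -> ACC=-4
Event 14 (EXEC): [IRQ1] PC=3: IRET -> resume MAIN at PC=4 (depth now 0)
Event 15 (EXEC): [MAIN] PC=4: NOP
Event 16 (EXEC): [MAIN] PC=5: DEC 1 -> ACC=-5
Event 17 (EXEC): [MAIN] PC=6: NOP
Event 18 (EXEC): [MAIN] PC=7: HALT

Answer: -5 MAIN 0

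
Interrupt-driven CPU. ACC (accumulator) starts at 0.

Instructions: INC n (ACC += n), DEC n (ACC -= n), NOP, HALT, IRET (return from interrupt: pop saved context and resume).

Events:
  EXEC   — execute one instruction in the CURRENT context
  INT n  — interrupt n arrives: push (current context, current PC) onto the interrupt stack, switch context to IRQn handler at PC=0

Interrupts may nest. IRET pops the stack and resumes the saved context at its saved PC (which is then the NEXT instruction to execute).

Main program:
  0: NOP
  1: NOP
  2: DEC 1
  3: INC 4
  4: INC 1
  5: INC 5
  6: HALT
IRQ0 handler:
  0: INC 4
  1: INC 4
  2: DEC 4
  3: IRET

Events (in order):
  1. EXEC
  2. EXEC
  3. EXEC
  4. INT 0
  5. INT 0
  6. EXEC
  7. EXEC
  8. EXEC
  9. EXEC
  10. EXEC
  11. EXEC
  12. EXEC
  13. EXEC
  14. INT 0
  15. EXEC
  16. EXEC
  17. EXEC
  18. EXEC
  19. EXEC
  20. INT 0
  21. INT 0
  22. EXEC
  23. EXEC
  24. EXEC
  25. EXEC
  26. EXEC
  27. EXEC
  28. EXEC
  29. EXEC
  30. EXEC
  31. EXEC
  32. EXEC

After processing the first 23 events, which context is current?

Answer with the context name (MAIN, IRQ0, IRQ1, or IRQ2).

Event 1 (EXEC): [MAIN] PC=0: NOP
Event 2 (EXEC): [MAIN] PC=1: NOP
Event 3 (EXEC): [MAIN] PC=2: DEC 1 -> ACC=-1
Event 4 (INT 0): INT 0 arrives: push (MAIN, PC=3), enter IRQ0 at PC=0 (depth now 1)
Event 5 (INT 0): INT 0 arrives: push (IRQ0, PC=0), enter IRQ0 at PC=0 (depth now 2)
Event 6 (EXEC): [IRQ0] PC=0: INC 4 -> ACC=3
Event 7 (EXEC): [IRQ0] PC=1: INC 4 -> ACC=7
Event 8 (EXEC): [IRQ0] PC=2: DEC 4 -> ACC=3
Event 9 (EXEC): [IRQ0] PC=3: IRET -> resume IRQ0 at PC=0 (depth now 1)
Event 10 (EXEC): [IRQ0] PC=0: INC 4 -> ACC=7
Event 11 (EXEC): [IRQ0] PC=1: INC 4 -> ACC=11
Event 12 (EXEC): [IRQ0] PC=2: DEC 4 -> ACC=7
Event 13 (EXEC): [IRQ0] PC=3: IRET -> resume MAIN at PC=3 (depth now 0)
Event 14 (INT 0): INT 0 arrives: push (MAIN, PC=3), enter IRQ0 at PC=0 (depth now 1)
Event 15 (EXEC): [IRQ0] PC=0: INC 4 -> ACC=11
Event 16 (EXEC): [IRQ0] PC=1: INC 4 -> ACC=15
Event 17 (EXEC): [IRQ0] PC=2: DEC 4 -> ACC=11
Event 18 (EXEC): [IRQ0] PC=3: IRET -> resume MAIN at PC=3 (depth now 0)
Event 19 (EXEC): [MAIN] PC=3: INC 4 -> ACC=15
Event 20 (INT 0): INT 0 arrives: push (MAIN, PC=4), enter IRQ0 at PC=0 (depth now 1)
Event 21 (INT 0): INT 0 arrives: push (IRQ0, PC=0), enter IRQ0 at PC=0 (depth now 2)
Event 22 (EXEC): [IRQ0] PC=0: INC 4 -> ACC=19
Event 23 (EXEC): [IRQ0] PC=1: INC 4 -> ACC=23

Answer: IRQ0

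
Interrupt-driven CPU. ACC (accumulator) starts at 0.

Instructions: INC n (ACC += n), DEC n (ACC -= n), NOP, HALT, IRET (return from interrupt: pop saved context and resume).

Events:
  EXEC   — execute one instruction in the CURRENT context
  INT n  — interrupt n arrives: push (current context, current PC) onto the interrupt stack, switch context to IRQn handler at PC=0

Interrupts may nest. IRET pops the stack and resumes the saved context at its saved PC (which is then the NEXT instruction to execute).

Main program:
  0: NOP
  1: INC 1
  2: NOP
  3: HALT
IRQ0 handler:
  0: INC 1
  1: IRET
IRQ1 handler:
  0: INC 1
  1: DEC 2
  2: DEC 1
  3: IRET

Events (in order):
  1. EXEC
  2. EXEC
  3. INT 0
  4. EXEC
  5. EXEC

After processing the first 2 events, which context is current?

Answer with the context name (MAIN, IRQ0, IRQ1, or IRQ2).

Event 1 (EXEC): [MAIN] PC=0: NOP
Event 2 (EXEC): [MAIN] PC=1: INC 1 -> ACC=1

Answer: MAIN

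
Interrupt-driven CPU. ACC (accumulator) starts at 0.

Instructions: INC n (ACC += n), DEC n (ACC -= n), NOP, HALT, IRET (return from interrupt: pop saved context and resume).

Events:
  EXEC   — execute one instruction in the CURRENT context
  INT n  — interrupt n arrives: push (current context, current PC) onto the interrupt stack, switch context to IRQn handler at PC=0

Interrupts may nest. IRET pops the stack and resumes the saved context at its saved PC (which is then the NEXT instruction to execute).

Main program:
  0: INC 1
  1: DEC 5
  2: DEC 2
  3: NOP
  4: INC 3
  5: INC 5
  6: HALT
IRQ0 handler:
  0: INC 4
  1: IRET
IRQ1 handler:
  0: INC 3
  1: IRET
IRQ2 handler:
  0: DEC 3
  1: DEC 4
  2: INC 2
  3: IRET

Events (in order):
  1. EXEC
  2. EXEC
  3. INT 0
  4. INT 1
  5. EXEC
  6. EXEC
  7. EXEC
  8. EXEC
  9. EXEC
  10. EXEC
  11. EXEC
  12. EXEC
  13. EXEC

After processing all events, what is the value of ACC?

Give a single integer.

Answer: 9

Derivation:
Event 1 (EXEC): [MAIN] PC=0: INC 1 -> ACC=1
Event 2 (EXEC): [MAIN] PC=1: DEC 5 -> ACC=-4
Event 3 (INT 0): INT 0 arrives: push (MAIN, PC=2), enter IRQ0 at PC=0 (depth now 1)
Event 4 (INT 1): INT 1 arrives: push (IRQ0, PC=0), enter IRQ1 at PC=0 (depth now 2)
Event 5 (EXEC): [IRQ1] PC=0: INC 3 -> ACC=-1
Event 6 (EXEC): [IRQ1] PC=1: IRET -> resume IRQ0 at PC=0 (depth now 1)
Event 7 (EXEC): [IRQ0] PC=0: INC 4 -> ACC=3
Event 8 (EXEC): [IRQ0] PC=1: IRET -> resume MAIN at PC=2 (depth now 0)
Event 9 (EXEC): [MAIN] PC=2: DEC 2 -> ACC=1
Event 10 (EXEC): [MAIN] PC=3: NOP
Event 11 (EXEC): [MAIN] PC=4: INC 3 -> ACC=4
Event 12 (EXEC): [MAIN] PC=5: INC 5 -> ACC=9
Event 13 (EXEC): [MAIN] PC=6: HALT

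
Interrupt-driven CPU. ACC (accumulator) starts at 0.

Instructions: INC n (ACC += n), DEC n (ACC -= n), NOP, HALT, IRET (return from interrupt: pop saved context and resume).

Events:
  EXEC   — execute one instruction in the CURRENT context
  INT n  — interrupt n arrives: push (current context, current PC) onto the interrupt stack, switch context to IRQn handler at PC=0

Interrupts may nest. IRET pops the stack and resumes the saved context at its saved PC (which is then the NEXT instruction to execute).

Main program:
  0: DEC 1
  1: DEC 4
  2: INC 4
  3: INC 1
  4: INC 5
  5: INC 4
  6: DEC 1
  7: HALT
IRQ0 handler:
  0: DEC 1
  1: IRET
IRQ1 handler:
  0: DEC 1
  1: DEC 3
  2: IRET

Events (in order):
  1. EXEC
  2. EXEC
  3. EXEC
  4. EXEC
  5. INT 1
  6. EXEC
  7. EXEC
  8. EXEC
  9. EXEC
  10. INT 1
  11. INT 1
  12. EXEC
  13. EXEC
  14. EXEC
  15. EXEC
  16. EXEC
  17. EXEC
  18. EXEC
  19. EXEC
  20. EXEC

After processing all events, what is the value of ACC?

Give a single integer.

Event 1 (EXEC): [MAIN] PC=0: DEC 1 -> ACC=-1
Event 2 (EXEC): [MAIN] PC=1: DEC 4 -> ACC=-5
Event 3 (EXEC): [MAIN] PC=2: INC 4 -> ACC=-1
Event 4 (EXEC): [MAIN] PC=3: INC 1 -> ACC=0
Event 5 (INT 1): INT 1 arrives: push (MAIN, PC=4), enter IRQ1 at PC=0 (depth now 1)
Event 6 (EXEC): [IRQ1] PC=0: DEC 1 -> ACC=-1
Event 7 (EXEC): [IRQ1] PC=1: DEC 3 -> ACC=-4
Event 8 (EXEC): [IRQ1] PC=2: IRET -> resume MAIN at PC=4 (depth now 0)
Event 9 (EXEC): [MAIN] PC=4: INC 5 -> ACC=1
Event 10 (INT 1): INT 1 arrives: push (MAIN, PC=5), enter IRQ1 at PC=0 (depth now 1)
Event 11 (INT 1): INT 1 arrives: push (IRQ1, PC=0), enter IRQ1 at PC=0 (depth now 2)
Event 12 (EXEC): [IRQ1] PC=0: DEC 1 -> ACC=0
Event 13 (EXEC): [IRQ1] PC=1: DEC 3 -> ACC=-3
Event 14 (EXEC): [IRQ1] PC=2: IRET -> resume IRQ1 at PC=0 (depth now 1)
Event 15 (EXEC): [IRQ1] PC=0: DEC 1 -> ACC=-4
Event 16 (EXEC): [IRQ1] PC=1: DEC 3 -> ACC=-7
Event 17 (EXEC): [IRQ1] PC=2: IRET -> resume MAIN at PC=5 (depth now 0)
Event 18 (EXEC): [MAIN] PC=5: INC 4 -> ACC=-3
Event 19 (EXEC): [MAIN] PC=6: DEC 1 -> ACC=-4
Event 20 (EXEC): [MAIN] PC=7: HALT

Answer: -4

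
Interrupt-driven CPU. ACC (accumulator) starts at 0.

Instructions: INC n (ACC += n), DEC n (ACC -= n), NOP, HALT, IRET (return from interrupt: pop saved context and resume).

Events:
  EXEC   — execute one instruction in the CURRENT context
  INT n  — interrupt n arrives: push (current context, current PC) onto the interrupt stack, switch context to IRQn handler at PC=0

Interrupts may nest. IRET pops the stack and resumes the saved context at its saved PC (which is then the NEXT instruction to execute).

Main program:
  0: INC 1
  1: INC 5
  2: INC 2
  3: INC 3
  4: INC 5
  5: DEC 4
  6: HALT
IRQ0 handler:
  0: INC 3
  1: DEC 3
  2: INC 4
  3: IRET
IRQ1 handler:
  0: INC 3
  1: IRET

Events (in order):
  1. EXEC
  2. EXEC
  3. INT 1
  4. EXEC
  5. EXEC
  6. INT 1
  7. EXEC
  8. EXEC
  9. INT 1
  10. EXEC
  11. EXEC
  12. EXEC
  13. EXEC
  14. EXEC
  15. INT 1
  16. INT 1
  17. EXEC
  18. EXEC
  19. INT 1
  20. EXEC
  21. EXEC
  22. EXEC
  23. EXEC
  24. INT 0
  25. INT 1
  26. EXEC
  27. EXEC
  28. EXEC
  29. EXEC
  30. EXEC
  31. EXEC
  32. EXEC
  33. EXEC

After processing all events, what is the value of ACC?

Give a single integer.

Answer: 37

Derivation:
Event 1 (EXEC): [MAIN] PC=0: INC 1 -> ACC=1
Event 2 (EXEC): [MAIN] PC=1: INC 5 -> ACC=6
Event 3 (INT 1): INT 1 arrives: push (MAIN, PC=2), enter IRQ1 at PC=0 (depth now 1)
Event 4 (EXEC): [IRQ1] PC=0: INC 3 -> ACC=9
Event 5 (EXEC): [IRQ1] PC=1: IRET -> resume MAIN at PC=2 (depth now 0)
Event 6 (INT 1): INT 1 arrives: push (MAIN, PC=2), enter IRQ1 at PC=0 (depth now 1)
Event 7 (EXEC): [IRQ1] PC=0: INC 3 -> ACC=12
Event 8 (EXEC): [IRQ1] PC=1: IRET -> resume MAIN at PC=2 (depth now 0)
Event 9 (INT 1): INT 1 arrives: push (MAIN, PC=2), enter IRQ1 at PC=0 (depth now 1)
Event 10 (EXEC): [IRQ1] PC=0: INC 3 -> ACC=15
Event 11 (EXEC): [IRQ1] PC=1: IRET -> resume MAIN at PC=2 (depth now 0)
Event 12 (EXEC): [MAIN] PC=2: INC 2 -> ACC=17
Event 13 (EXEC): [MAIN] PC=3: INC 3 -> ACC=20
Event 14 (EXEC): [MAIN] PC=4: INC 5 -> ACC=25
Event 15 (INT 1): INT 1 arrives: push (MAIN, PC=5), enter IRQ1 at PC=0 (depth now 1)
Event 16 (INT 1): INT 1 arrives: push (IRQ1, PC=0), enter IRQ1 at PC=0 (depth now 2)
Event 17 (EXEC): [IRQ1] PC=0: INC 3 -> ACC=28
Event 18 (EXEC): [IRQ1] PC=1: IRET -> resume IRQ1 at PC=0 (depth now 1)
Event 19 (INT 1): INT 1 arrives: push (IRQ1, PC=0), enter IRQ1 at PC=0 (depth now 2)
Event 20 (EXEC): [IRQ1] PC=0: INC 3 -> ACC=31
Event 21 (EXEC): [IRQ1] PC=1: IRET -> resume IRQ1 at PC=0 (depth now 1)
Event 22 (EXEC): [IRQ1] PC=0: INC 3 -> ACC=34
Event 23 (EXEC): [IRQ1] PC=1: IRET -> resume MAIN at PC=5 (depth now 0)
Event 24 (INT 0): INT 0 arrives: push (MAIN, PC=5), enter IRQ0 at PC=0 (depth now 1)
Event 25 (INT 1): INT 1 arrives: push (IRQ0, PC=0), enter IRQ1 at PC=0 (depth now 2)
Event 26 (EXEC): [IRQ1] PC=0: INC 3 -> ACC=37
Event 27 (EXEC): [IRQ1] PC=1: IRET -> resume IRQ0 at PC=0 (depth now 1)
Event 28 (EXEC): [IRQ0] PC=0: INC 3 -> ACC=40
Event 29 (EXEC): [IRQ0] PC=1: DEC 3 -> ACC=37
Event 30 (EXEC): [IRQ0] PC=2: INC 4 -> ACC=41
Event 31 (EXEC): [IRQ0] PC=3: IRET -> resume MAIN at PC=5 (depth now 0)
Event 32 (EXEC): [MAIN] PC=5: DEC 4 -> ACC=37
Event 33 (EXEC): [MAIN] PC=6: HALT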